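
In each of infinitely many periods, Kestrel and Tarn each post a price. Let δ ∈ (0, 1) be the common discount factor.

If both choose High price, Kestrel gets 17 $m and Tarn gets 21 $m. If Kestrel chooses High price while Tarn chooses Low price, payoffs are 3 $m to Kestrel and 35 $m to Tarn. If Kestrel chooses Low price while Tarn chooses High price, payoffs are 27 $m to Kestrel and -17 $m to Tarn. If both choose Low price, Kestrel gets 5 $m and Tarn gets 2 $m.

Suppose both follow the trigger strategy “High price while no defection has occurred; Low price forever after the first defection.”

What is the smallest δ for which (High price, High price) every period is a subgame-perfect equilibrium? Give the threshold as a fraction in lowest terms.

5/11

Kestrel's threshold: (27−17)/(27−5) = 5/11.
Tarn's threshold: (35−21)/(35−2) = 14/33.
5/11 > 14/33, so Kestrel binds and δ* = 5/11.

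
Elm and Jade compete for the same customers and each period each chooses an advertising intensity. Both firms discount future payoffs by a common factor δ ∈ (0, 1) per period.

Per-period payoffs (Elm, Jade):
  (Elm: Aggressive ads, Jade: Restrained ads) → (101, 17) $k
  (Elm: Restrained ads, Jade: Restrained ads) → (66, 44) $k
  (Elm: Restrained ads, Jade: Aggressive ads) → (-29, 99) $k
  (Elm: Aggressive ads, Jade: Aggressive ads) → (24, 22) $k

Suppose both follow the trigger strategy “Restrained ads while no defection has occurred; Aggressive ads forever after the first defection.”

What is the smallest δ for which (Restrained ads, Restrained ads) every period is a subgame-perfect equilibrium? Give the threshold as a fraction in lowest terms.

5/7

For Elm: deviation gain 101−66 = 35, per-period punishment loss 66−24 = 42. IC gives δ ≥ 35/77 = 5/11.
For Jade: gain 55, loss 22 per period, so δ ≥ 55/77 = 5/7.
The tighter constraint is Jade's, so cooperation needs δ ≥ 5/7.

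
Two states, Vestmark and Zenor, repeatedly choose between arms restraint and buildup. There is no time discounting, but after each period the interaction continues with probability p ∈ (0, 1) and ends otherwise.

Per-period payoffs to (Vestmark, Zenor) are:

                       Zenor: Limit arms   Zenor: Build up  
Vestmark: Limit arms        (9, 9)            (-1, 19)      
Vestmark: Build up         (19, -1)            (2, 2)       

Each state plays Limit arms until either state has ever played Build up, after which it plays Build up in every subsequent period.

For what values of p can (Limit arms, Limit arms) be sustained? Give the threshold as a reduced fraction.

10/17

Expected cooperation value is 9 + p·9 + p²·9 + … = 9/(1−p); deviation gives 19 + p·2/(1−p).
9 ≥ 19(1−p) + 2p ⇒ 17p ≥ 10 ⇒ p ≥ 10/17.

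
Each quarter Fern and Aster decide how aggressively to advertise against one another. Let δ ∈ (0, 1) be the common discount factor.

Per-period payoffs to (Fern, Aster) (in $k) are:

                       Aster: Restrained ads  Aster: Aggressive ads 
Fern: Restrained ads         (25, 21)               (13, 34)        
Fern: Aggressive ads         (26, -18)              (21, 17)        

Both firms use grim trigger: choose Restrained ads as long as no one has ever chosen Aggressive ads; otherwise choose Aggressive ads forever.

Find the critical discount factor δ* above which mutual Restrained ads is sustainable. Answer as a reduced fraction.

13/17

Fern: cooperation gives 25 each period; deviation gives 26 once then 21 forever.
  25/(1−δ) ≥ 26 + 21δ/(1−δ) ⇒ δ ≥ 1/5.
Aster: cooperation gives 21 each period; deviation gives 34 once then 17 forever.
  δ ≥ 13/17.
Both must hold, so the binding constraint is Aster's: δ ≥ 13/17.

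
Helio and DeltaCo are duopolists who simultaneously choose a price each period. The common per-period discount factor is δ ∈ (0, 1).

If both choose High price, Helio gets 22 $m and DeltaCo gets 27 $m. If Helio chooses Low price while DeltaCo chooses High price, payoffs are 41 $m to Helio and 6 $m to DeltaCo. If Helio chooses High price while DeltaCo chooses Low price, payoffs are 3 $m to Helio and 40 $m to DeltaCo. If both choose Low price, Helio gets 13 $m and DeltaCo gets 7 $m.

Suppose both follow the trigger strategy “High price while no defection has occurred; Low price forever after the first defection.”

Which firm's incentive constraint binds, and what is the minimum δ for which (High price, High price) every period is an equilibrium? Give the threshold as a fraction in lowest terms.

Helio's threshold: (41−22)/(41−13) = 19/28.
DeltaCo's threshold: (40−27)/(40−7) = 13/33.
19/28 > 13/33, so Helio binds and δ* = 19/28.

Helio; δ ≥ 19/28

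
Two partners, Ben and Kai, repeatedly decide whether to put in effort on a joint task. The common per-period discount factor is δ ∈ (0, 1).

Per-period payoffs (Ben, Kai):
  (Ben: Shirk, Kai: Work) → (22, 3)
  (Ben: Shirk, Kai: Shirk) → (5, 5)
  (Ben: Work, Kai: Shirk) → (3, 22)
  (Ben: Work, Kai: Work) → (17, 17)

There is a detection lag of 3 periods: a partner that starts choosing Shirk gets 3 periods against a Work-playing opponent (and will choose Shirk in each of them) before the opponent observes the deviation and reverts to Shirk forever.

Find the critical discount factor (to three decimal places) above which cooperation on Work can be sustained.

0.665

The best deviation is to choose Shirk for all 3 undetected periods, earning 22 each, then 5 forever once detected.
Deviation value: 22(1−δ^3)/(1−δ) + 5δ^3/(1−δ); cooperation value: 17/(1−δ).
IC: 17 ≥ 22(1−δ^3) + 5δ^3 = 22 − 17δ^3.
So δ^3 ≥ 5/17, giving δ ≥ (5/17)^(1/3) ≈ 0.665.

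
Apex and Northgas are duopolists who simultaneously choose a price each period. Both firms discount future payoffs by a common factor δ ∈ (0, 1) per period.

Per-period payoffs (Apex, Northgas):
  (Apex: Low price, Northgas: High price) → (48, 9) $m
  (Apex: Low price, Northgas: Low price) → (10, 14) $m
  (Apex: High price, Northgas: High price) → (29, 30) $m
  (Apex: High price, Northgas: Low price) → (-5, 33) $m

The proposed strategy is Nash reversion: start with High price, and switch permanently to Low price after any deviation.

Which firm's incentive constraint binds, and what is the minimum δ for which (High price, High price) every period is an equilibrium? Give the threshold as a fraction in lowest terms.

Apex's threshold: (48−29)/(48−10) = 1/2.
Northgas's threshold: (33−30)/(33−14) = 3/19.
1/2 > 3/19, so Apex binds and δ* = 1/2.

Apex; δ ≥ 1/2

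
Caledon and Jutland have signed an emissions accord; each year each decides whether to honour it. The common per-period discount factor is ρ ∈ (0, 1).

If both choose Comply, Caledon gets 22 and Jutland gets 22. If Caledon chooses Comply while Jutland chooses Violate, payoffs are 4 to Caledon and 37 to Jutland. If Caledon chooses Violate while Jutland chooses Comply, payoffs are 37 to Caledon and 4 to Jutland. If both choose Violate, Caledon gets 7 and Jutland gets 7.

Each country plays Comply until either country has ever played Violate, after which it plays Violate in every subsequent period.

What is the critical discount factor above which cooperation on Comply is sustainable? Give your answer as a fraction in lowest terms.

1/2

22/(1−ρ) ≥ 37 + 7ρ/(1−ρ)
22 ≥ 37 − 30ρ
ρ ≥ 15/30 = 1/2.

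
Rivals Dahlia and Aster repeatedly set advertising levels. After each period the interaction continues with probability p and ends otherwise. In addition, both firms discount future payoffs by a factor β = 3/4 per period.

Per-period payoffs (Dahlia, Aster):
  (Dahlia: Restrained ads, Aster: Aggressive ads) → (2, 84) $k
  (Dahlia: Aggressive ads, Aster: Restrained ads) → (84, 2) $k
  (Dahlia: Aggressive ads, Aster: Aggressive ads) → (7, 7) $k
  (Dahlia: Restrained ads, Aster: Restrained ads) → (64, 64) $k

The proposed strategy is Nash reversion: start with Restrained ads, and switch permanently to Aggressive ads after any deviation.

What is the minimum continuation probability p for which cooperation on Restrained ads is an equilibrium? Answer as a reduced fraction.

80/231

Expected continuation weight on next period's payoff is β·p = 3/4·p, which plays the role of the discount factor.
Cooperation requires 3/4·p ≥ (84−64)/(84−7) = 20/77, hence p ≥ 80/231.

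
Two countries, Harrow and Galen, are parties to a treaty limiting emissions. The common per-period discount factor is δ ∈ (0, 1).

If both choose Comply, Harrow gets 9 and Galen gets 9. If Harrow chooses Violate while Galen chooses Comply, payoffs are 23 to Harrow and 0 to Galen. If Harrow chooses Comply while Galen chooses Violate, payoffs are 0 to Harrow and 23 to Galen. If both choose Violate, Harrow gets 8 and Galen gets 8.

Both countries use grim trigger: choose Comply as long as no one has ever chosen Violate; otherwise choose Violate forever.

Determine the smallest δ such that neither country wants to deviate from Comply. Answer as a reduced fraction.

Under grim trigger the critical discount factor is (T−C)/(T−P) with T = 23, C = 9, P = 8.
δ* = (23−9)/(23−8) = 14/15.

14/15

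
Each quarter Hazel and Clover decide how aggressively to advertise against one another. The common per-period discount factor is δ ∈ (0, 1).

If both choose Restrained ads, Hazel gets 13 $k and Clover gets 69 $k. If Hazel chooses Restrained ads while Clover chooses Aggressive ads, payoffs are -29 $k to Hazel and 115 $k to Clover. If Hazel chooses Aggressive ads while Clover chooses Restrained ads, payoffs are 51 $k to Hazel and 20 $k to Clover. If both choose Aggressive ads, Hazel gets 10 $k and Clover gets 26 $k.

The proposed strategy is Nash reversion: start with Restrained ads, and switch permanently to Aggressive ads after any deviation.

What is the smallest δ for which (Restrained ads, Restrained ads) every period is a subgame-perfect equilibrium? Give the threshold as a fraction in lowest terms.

38/41

Hazel: cooperation gives 13 each period; deviation gives 51 once then 10 forever.
  13/(1−δ) ≥ 51 + 10δ/(1−δ) ⇒ δ ≥ 38/41.
Clover: cooperation gives 69 each period; deviation gives 115 once then 26 forever.
  δ ≥ 46/89.
Both must hold, so the binding constraint is Hazel's: δ ≥ 38/41.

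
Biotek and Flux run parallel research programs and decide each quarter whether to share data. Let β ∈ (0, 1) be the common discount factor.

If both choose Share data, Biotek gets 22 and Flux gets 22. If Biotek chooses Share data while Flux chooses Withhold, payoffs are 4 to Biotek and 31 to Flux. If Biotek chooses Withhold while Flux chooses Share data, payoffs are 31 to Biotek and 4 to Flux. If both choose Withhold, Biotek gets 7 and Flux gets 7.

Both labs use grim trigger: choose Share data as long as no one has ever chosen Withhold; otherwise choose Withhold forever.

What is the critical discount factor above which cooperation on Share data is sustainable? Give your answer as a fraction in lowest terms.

One-period gain from deviating is 31 − 22 = 9. The loss is 22 − 7 = 15 in every subsequent period, with present value 15·β/(1−β).
Deviation is unprofitable when 15·β/(1−β) ≥ 9, i.e. β/(1−β) ≥ 3/5.
Equivalently β ≥ 9/(9+15) = 3/8.

3/8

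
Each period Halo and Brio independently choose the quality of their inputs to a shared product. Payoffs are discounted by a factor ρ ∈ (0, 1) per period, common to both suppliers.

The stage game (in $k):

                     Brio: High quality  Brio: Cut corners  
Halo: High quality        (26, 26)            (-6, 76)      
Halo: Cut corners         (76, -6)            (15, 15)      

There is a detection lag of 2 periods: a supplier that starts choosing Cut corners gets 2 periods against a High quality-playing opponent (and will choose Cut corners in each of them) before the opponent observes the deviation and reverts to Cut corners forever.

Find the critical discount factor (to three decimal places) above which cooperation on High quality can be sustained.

A deviator earns 76 for 2 periods, then 15 forever; cooperating earns 26 forever. Multiplying the IC by (1−ρ):
26 ≥ 76(1−ρ^2) + 15ρ^2, so 61·ρ^2 ≥ 50 and ρ^2 ≥ 50/61.
ρ ≥ (50/61)^(1/2) ≈ 0.905.

0.905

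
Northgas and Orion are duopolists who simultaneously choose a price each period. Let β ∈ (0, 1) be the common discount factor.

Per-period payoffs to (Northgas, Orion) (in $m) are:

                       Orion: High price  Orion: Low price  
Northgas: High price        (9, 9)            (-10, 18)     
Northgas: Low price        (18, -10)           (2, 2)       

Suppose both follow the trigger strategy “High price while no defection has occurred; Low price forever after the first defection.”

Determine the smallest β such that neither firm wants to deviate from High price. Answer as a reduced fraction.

9/16

9/(1−β) ≥ 18 + 2β/(1−β)
9 ≥ 18 − 16β
β ≥ 9/16.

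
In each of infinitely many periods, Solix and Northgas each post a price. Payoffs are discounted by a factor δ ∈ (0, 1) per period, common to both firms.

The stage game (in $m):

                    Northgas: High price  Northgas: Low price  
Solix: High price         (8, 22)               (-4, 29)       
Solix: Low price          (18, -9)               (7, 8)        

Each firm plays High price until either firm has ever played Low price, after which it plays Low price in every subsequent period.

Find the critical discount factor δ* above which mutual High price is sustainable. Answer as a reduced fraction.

For Solix: deviation gain 18−8 = 10, per-period punishment loss 8−7 = 1. IC gives δ ≥ 10/11.
For Northgas: gain 7, loss 14 per period, so δ ≥ 7/21 = 1/3.
The tighter constraint is Solix's, so cooperation needs δ ≥ 10/11.

10/11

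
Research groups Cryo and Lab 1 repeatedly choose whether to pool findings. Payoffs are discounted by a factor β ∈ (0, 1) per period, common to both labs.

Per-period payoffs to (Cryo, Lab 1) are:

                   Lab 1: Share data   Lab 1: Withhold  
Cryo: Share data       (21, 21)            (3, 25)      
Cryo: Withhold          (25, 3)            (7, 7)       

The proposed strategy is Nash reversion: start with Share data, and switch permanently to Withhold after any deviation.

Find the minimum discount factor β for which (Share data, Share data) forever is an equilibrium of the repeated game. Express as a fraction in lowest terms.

21/(1−β) ≥ 25 + 7β/(1−β)
21 ≥ 25 − 18β
β ≥ 4/18 = 2/9.

2/9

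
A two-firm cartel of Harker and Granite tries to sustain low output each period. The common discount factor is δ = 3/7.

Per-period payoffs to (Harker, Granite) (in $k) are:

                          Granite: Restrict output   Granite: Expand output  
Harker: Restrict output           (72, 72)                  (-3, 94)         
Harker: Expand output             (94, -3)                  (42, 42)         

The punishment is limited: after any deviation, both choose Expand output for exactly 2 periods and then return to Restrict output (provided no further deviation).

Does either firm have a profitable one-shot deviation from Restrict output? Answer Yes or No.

Comparing payoff streams over the 3 periods until play realigns: cooperate → 72(1+δ+…+δ^2); deviate → 94 + 42(δ+…+δ^2).
Cooperation is sustained iff (72−42)(δ+…+δ^2) ≥ 94−72.
δ+…+δ^2 = 3/7·(1−(3/7)^2)/(1−3/7) = 0.6122, and (94−72)/(72−42) = 0.7333.
0.6122 < 0.7333, so cooperation is not sustainable.

Yes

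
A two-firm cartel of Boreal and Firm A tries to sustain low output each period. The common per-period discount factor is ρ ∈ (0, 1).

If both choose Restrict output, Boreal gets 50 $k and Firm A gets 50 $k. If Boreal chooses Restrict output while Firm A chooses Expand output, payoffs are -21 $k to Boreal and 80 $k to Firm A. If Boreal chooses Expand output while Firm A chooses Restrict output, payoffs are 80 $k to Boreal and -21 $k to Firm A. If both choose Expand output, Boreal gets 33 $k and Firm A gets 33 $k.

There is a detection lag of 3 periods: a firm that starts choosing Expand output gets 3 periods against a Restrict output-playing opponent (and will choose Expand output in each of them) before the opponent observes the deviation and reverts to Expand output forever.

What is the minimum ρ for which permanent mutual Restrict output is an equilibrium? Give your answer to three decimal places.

Deviating for the 3 undetected periods gains 80−50 = 30 per period over cooperation, then loses 50−33 = 17 per period forever once punishment starts.
Gain: 30(1 + ρ + … + ρ^2); loss: 17·ρ^3/(1−ρ).
No profitable deviation ⇔ 30(1−ρ^3) ≤ 17·ρ^3, i.e. ρ^3 ≥ 30/(30+17) = 30/47.
Hence ρ ≥ (30/47)^(1/3) ≈ 0.861.

0.861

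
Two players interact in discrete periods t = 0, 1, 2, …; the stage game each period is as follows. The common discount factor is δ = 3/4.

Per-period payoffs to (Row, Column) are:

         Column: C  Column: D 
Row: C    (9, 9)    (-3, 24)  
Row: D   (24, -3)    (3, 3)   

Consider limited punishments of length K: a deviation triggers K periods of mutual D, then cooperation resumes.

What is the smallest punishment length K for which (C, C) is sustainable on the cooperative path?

IC: δ(1−δ^K)/(1−δ) ≥ (24−9)/(9−3) = 5/2.
With δ = 3/4: need 1 − δ^K ≥ 5/2·(1−3/4)/(3/4), i.e. δ^K ≤ 0.1667.
Since (3/4)^6 = 0.1780 and (3/4)^7 = 0.1335, the smallest such K is 7.

7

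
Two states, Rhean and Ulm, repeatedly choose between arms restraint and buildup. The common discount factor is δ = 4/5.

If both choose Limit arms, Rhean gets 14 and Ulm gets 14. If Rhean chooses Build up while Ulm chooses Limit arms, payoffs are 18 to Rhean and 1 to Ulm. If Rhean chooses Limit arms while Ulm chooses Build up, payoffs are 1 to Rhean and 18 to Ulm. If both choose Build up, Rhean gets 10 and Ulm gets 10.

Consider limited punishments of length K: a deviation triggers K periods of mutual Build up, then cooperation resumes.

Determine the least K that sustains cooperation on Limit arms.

2

IC: δ(1−δ^K)/(1−δ) ≥ (18−14)/(14−10) = 1.
With δ = 4/5: need 1 − δ^K ≥ 1·(1−4/5)/(4/5), i.e. δ^K ≤ 0.7500.
Since (4/5)^1 = 0.8000 and (4/5)^2 = 0.6400, the smallest such K is 2.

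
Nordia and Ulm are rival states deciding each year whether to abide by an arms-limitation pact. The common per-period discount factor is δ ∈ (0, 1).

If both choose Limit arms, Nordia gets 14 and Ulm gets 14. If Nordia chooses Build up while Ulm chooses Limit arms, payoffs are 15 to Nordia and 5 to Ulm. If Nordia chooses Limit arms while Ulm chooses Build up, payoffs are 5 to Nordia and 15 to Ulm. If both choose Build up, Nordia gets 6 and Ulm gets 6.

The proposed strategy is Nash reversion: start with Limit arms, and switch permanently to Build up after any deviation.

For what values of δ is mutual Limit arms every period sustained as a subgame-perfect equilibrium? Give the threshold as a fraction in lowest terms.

Under grim trigger the critical discount factor is (T−C)/(T−P) with T = 15, C = 14, P = 6.
δ* = (15−14)/(15−6) = 1/9.

1/9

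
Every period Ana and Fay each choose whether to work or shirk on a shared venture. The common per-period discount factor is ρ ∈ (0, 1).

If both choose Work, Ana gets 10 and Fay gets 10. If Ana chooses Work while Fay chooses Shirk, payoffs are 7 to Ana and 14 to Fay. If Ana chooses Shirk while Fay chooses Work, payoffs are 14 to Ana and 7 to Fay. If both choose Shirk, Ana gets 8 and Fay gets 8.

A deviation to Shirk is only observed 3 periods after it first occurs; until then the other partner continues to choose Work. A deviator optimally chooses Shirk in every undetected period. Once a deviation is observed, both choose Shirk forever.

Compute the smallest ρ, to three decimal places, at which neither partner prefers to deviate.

0.874

A deviator earns 14 for 3 periods, then 8 forever; cooperating earns 10 forever. Multiplying the IC by (1−ρ):
10 ≥ 14(1−ρ^3) + 8ρ^3, so 6·ρ^3 ≥ 4 and ρ^3 ≥ 2/3.
ρ ≥ (2/3)^(1/3) ≈ 0.874.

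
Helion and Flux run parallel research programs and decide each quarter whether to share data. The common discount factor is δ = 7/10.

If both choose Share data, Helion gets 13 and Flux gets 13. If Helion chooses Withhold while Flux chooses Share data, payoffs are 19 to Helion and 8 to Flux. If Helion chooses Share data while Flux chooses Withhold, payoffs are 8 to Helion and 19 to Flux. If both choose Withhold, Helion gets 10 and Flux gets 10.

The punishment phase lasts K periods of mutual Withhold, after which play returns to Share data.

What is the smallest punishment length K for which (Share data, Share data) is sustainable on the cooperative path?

IC: δ(1−δ^K)/(1−δ) ≥ (19−13)/(13−10) = 2.
With δ = 7/10: need 1 − δ^K ≥ 2·(1−7/10)/(7/10), i.e. δ^K ≤ 0.1429.
Since (7/10)^5 = 0.1681 and (7/10)^6 = 0.1176, the smallest such K is 6.

6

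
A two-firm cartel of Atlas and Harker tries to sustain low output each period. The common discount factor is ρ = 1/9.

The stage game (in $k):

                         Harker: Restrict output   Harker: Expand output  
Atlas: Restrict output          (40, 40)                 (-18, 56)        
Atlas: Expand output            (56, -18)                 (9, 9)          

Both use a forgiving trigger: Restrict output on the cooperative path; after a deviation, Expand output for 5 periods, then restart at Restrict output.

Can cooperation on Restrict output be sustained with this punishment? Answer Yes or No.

No

Comparing payoff streams over the 6 periods until play realigns: cooperate → 40(1+ρ+…+ρ^5); deviate → 56 + 9(ρ+…+ρ^5).
Cooperation is sustained iff (40−9)(ρ+…+ρ^5) ≥ 56−40.
ρ+…+ρ^5 = 1/9·(1−(1/9)^5)/(1−1/9) = 0.1250, and (56−40)/(40−9) = 0.5161.
0.1250 < 0.5161, so cooperation is not sustainable.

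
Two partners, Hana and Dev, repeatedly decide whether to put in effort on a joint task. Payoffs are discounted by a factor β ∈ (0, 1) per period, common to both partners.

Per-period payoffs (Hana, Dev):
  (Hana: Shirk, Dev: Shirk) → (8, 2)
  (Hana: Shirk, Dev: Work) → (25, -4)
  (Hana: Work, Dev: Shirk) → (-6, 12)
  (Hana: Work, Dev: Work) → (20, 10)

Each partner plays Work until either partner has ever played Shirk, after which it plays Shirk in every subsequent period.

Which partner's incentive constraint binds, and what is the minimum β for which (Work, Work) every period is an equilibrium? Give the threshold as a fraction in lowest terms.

Hana's threshold: (25−20)/(25−8) = 5/17.
Dev's threshold: (12−10)/(12−2) = 1/5.
5/17 > 1/5, so Hana binds and β* = 5/17.

Hana; β ≥ 5/17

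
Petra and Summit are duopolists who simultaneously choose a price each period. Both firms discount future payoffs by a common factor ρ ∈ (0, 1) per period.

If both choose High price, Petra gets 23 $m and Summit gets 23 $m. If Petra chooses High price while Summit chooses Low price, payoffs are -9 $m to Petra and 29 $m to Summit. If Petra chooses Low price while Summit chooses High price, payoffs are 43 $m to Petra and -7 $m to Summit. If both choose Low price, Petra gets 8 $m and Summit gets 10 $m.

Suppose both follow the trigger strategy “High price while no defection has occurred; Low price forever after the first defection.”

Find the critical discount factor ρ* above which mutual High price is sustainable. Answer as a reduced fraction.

Petra: cooperation gives 23 each period; deviation gives 43 once then 8 forever.
  23/(1−ρ) ≥ 43 + 8ρ/(1−ρ) ⇒ ρ ≥ 20/35 = 4/7.
Summit: cooperation gives 23 each period; deviation gives 29 once then 10 forever.
  ρ ≥ 6/19.
Both must hold, so the binding constraint is Petra's: ρ ≥ 4/7.

4/7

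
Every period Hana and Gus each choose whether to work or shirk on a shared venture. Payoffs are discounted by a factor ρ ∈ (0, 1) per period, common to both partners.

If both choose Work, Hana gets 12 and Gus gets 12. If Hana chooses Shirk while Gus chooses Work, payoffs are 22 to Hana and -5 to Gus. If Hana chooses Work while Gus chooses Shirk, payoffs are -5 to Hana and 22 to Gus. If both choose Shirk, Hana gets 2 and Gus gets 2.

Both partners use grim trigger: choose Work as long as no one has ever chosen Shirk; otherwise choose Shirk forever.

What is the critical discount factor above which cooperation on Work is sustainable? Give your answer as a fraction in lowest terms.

1/2

12/(1−ρ) ≥ 22 + 2ρ/(1−ρ)
12 ≥ 22 − 20ρ
ρ ≥ 10/20 = 1/2.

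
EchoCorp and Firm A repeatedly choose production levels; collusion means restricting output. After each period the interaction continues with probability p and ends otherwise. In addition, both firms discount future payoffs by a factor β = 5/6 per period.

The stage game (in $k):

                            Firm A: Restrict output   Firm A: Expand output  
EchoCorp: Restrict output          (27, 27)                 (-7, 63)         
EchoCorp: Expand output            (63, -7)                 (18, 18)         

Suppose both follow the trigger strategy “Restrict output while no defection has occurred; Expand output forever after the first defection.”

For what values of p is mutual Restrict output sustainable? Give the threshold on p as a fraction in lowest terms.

24/25

With continuation probability p and discount β, the effective per-period discount factor is βp.
Grim-trigger IC: βp ≥ (63−27)/(63−18) = 4/5.
So p ≥ (4/5)/(5/6) = 24/25.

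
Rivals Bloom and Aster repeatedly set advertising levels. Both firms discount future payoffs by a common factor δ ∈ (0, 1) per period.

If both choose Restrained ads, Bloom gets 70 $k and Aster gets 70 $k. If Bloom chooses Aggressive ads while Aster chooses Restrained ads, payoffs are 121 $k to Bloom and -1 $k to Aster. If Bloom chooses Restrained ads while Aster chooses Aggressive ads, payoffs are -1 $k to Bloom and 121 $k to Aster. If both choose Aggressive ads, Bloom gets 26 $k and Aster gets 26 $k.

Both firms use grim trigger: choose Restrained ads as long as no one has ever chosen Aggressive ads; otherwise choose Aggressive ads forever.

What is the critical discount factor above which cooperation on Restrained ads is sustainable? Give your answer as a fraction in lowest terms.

51/95

One-period gain from deviating is 121 − 70 = 51. The loss is 70 − 26 = 44 in every subsequent period, with present value 44·δ/(1−δ).
Deviation is unprofitable when 44·δ/(1−δ) ≥ 51, i.e. δ/(1−δ) ≥ 51/44.
Equivalently δ ≥ 51/(51+44) = 51/95.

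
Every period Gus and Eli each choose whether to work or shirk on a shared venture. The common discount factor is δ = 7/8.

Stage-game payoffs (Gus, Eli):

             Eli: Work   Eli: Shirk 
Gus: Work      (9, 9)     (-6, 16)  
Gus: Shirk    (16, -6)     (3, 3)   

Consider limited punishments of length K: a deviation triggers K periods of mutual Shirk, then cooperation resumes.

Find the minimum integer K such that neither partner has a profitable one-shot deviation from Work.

No profitable deviation requires (9−3)(δ+…+δ^K) ≥ 16−9, i.e. δ+…+δ^K ≥ 7/6 ≈ 1.1667.
With δ = 7/8, the partial sums are K=1: 0.8750, K=2: 1.6406.
K = 2 is the first length at which the sum reaches 1.1667.

2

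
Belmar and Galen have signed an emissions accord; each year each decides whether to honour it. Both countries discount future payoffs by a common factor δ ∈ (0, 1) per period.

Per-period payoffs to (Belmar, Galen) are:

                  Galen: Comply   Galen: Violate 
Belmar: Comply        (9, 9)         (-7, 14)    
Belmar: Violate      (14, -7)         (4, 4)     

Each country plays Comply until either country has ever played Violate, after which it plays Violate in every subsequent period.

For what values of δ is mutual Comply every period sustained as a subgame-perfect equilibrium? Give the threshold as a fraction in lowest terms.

1/2

9/(1−δ) ≥ 14 + 4δ/(1−δ)
9 ≥ 14 − 10δ
δ ≥ 5/10 = 1/2.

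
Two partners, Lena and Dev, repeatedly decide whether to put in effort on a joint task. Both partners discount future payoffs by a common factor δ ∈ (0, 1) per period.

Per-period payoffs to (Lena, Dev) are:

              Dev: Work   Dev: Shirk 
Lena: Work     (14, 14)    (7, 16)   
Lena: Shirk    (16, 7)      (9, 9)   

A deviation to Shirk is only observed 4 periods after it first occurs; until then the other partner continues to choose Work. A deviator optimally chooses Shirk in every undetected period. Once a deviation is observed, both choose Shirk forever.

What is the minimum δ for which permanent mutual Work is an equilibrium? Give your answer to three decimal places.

0.731

Deviating for the 4 undetected periods gains 16−14 = 2 per period over cooperation, then loses 14−9 = 5 per period forever once punishment starts.
Gain: 2(1 + δ + … + δ^3); loss: 5·δ^4/(1−δ).
No profitable deviation ⇔ 2(1−δ^4) ≤ 5·δ^4, i.e. δ^4 ≥ 2/(2+5) = 2/7.
Hence δ ≥ (2/7)^(1/4) ≈ 0.731.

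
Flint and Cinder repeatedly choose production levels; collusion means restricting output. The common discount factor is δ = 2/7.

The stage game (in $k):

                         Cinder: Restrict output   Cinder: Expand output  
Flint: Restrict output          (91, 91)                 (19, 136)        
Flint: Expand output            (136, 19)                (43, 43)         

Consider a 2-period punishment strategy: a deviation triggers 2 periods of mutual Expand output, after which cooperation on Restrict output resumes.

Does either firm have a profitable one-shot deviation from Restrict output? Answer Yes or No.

Yes

A one-shot deviation gives 136 now, then 43 for 2 periods, then back to 91.
Gain from deviating: (136−91) today; loss: (91−43) in each of the next 2 periods.
No-deviation condition: (91−43)(δ+…+δ^2) ≥ 136−91, i.e. δ+…+δ^2 ≥ 15/16.
At δ = 2/7: δ+…+δ^2 = 0.3673 < 0.9375.
So cooperation is not sustainable.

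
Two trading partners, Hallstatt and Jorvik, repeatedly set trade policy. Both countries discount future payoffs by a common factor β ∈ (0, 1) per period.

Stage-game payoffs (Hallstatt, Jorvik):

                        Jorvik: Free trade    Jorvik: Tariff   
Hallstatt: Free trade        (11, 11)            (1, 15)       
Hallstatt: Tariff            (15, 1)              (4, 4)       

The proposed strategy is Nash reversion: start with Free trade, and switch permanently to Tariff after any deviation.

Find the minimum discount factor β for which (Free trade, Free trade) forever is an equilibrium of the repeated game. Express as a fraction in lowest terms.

Cooperation forever yields 11 each period: 11/(1−β).
Deviating yields 15 once, then 4 forever: 15 + 4β/(1−β).
No profitable deviation requires 11/(1−β) ≥ 15 + 4β/(1−β).
Multiplying by (1−β): 11 ≥ 15(1−β) + 4β = 15 − 11β.
So 11β ≥ 4, i.e. β ≥ 4/11.

4/11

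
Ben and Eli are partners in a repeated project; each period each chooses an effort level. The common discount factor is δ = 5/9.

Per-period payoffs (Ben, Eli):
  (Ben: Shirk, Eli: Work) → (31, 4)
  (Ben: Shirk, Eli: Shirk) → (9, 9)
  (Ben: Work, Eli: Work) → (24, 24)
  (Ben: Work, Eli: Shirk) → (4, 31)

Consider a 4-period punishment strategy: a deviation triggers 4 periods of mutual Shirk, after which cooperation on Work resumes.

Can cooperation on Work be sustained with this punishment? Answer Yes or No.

Yes

IC: δ+…+δ^4 ≥ (31−24)/(24−9) = 7/15.
At δ = 5/9: partial sum = 1.1309 ≥ 0.4667. Cooperation sustainable.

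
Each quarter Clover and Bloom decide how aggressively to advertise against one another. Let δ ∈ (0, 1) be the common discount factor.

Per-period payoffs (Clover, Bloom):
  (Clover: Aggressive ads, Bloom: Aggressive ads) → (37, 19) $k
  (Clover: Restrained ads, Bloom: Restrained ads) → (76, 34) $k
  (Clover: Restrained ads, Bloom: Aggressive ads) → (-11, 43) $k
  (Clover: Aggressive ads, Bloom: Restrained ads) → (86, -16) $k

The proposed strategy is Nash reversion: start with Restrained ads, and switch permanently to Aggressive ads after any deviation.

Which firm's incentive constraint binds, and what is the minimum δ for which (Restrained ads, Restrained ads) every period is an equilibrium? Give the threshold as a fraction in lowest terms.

Bloom; δ ≥ 3/8

For Clover: deviation gain 86−76 = 10, per-period punishment loss 76−37 = 39. IC gives δ ≥ 10/49.
For Bloom: gain 9, loss 15 per period, so δ ≥ 9/24 = 3/8.
The tighter constraint is Bloom's, so cooperation needs δ ≥ 3/8.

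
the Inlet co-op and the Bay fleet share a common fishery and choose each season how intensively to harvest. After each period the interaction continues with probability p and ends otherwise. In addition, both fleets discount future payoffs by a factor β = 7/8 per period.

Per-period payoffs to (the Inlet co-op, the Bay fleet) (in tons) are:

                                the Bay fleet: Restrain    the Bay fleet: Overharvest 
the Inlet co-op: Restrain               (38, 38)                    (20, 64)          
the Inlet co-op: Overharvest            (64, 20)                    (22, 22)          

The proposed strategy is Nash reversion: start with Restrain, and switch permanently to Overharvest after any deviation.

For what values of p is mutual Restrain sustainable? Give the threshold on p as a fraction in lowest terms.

Expected continuation weight on next period's payoff is β·p = 7/8·p, which plays the role of the discount factor.
Cooperation requires 7/8·p ≥ (64−38)/(64−22) = 13/21, hence p ≥ 104/147.

104/147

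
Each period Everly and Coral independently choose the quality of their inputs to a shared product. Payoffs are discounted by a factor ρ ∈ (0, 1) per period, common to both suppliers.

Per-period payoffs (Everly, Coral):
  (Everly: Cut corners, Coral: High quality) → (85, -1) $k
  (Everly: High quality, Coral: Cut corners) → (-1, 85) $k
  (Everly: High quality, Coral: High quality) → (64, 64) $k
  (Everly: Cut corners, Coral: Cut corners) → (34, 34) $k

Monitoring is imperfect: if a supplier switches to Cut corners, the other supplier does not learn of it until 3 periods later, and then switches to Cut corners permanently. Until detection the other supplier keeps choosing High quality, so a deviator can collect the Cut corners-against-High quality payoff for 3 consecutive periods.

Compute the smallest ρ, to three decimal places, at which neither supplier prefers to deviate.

0.744

A deviator earns 85 for 3 periods, then 34 forever; cooperating earns 64 forever. Multiplying the IC by (1−ρ):
64 ≥ 85(1−ρ^3) + 34ρ^3, so 51·ρ^3 ≥ 21 and ρ^3 ≥ 7/17.
ρ ≥ (7/17)^(1/3) ≈ 0.744.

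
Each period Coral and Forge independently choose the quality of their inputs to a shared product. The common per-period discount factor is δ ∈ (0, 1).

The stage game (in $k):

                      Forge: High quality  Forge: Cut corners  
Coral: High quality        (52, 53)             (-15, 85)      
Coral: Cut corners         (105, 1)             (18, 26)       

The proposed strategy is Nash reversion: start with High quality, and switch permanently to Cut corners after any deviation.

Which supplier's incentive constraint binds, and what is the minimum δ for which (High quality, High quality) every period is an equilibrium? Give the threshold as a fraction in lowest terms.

Coral; δ ≥ 53/87

For Coral: deviation gain 105−52 = 53, per-period punishment loss 52−18 = 34. IC gives δ ≥ 53/87.
For Forge: gain 32, loss 27 per period, so δ ≥ 32/59.
The tighter constraint is Coral's, so cooperation needs δ ≥ 53/87.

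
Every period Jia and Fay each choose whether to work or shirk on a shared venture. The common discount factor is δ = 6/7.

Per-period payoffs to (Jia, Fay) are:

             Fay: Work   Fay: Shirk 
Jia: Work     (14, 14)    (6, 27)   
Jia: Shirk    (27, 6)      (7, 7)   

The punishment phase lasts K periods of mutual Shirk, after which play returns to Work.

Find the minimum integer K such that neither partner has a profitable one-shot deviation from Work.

Need Σ_{k=1}^{K} δ^k ≥ (27−14)/(14−7) = 1.8571 at δ = 6/7.
At K = 2 the sum is 1.5918 < 1.8571; at K = 3 it is 2.2216 ≥ 1.8571.
So the minimum punishment length is K = 3.

3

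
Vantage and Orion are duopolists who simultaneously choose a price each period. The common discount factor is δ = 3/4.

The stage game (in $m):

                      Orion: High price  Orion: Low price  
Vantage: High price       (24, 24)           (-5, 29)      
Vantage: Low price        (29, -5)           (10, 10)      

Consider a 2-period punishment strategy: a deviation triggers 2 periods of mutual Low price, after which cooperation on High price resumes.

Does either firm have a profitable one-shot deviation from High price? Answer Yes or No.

Comparing payoff streams over the 3 periods until play realigns: cooperate → 24(1+δ+…+δ^2); deviate → 29 + 10(δ+…+δ^2).
Cooperation is sustained iff (24−10)(δ+…+δ^2) ≥ 29−24.
δ+…+δ^2 = 3/4·(1−(3/4)^2)/(1−3/4) = 1.3125, and (29−24)/(24−10) = 0.3571.
1.3125 ≥ 0.3571, so cooperation is sustainable.

No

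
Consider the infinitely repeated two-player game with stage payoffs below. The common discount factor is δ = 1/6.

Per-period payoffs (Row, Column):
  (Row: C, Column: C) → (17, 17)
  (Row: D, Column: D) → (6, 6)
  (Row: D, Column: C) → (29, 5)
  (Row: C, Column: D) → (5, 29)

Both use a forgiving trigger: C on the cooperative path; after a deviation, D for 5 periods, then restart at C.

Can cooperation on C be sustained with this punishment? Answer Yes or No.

Comparing payoff streams over the 6 periods until play realigns: cooperate → 17(1+δ+…+δ^5); deviate → 29 + 6(δ+…+δ^5).
Cooperation is sustained iff (17−6)(δ+…+δ^5) ≥ 29−17.
δ+…+δ^5 = 1/6·(1−(1/6)^5)/(1−1/6) = 0.2000, and (29−17)/(17−6) = 1.0909.
0.2000 < 1.0909, so cooperation is not sustainable.

No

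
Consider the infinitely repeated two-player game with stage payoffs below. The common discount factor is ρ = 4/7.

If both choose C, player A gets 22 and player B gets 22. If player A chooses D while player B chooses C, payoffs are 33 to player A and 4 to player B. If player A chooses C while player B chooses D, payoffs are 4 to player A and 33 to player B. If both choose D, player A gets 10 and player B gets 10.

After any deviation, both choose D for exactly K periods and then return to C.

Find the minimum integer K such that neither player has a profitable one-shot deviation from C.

Need Σ_{k=1}^{K} ρ^k ≥ (33−22)/(22−10) = 0.9167 at ρ = 4/7.
At K = 2 the sum is 0.8980 < 0.9167; at K = 3 it is 1.0845 ≥ 0.9167.
So the minimum punishment length is K = 3.

3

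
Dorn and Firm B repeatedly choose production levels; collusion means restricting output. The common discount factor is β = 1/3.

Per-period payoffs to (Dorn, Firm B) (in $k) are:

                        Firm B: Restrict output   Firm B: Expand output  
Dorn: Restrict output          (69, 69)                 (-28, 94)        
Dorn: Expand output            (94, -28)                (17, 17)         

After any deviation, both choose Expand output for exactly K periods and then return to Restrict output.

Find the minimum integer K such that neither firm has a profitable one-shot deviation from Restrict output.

3

IC: β(1−β^K)/(1−β) ≥ (94−69)/(69−17) = 25/52.
With β = 1/3: need 1 − β^K ≥ 25/52·(1−1/3)/(1/3), i.e. β^K ≤ 0.0385.
Since (1/3)^2 = 0.1111 and (1/3)^3 = 0.0370, the smallest such K is 3.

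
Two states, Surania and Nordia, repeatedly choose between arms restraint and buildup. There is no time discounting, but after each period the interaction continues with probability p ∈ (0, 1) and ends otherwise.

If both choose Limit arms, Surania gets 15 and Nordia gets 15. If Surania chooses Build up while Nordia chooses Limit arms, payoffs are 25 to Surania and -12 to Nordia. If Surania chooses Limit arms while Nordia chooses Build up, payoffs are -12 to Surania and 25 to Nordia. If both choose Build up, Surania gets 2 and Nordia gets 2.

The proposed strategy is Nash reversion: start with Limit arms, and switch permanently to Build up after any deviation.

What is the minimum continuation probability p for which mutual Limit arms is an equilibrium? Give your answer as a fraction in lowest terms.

10/23

With no time discounting, the continuation probability p plays the role of the discount factor.
Grim-trigger IC: 15/(1−p) ≥ 25 + 2p/(1−p) ⇒ p ≥ (25−15)/(25−2) = 10/23.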